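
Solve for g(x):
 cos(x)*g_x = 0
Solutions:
 g(x) = C1


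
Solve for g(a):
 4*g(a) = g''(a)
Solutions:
 g(a) = C1*exp(-2*a) + C2*exp(2*a)


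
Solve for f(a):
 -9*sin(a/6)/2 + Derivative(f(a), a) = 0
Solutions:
 f(a) = C1 - 27*cos(a/6)


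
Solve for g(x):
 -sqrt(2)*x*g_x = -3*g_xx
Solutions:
 g(x) = C1 + C2*erfi(2^(3/4)*sqrt(3)*x/6)


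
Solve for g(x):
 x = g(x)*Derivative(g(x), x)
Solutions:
 g(x) = -sqrt(C1 + x^2)
 g(x) = sqrt(C1 + x^2)


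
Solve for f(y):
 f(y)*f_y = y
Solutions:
 f(y) = -sqrt(C1 + y^2)
 f(y) = sqrt(C1 + y^2)


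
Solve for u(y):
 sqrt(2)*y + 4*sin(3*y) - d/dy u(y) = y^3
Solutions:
 u(y) = C1 - y^4/4 + sqrt(2)*y^2/2 - 4*cos(3*y)/3


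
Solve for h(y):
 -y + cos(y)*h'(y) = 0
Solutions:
 h(y) = C1 + Integral(y/cos(y), y)


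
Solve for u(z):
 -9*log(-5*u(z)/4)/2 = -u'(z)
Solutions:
 -2*Integral(1/(log(-_y) - 2*log(2) + log(5)), (_y, u(z)))/9 = C1 - z


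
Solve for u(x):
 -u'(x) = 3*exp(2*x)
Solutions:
 u(x) = C1 - 3*exp(2*x)/2


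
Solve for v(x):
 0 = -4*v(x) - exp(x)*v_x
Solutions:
 v(x) = C1*exp(4*exp(-x))


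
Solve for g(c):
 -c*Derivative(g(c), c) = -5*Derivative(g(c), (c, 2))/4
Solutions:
 g(c) = C1 + C2*erfi(sqrt(10)*c/5)


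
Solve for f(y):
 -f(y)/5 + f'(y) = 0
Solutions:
 f(y) = C1*exp(y/5)


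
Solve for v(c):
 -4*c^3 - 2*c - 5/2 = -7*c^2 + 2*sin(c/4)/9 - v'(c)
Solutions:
 v(c) = C1 + c^4 - 7*c^3/3 + c^2 + 5*c/2 - 8*cos(c/4)/9


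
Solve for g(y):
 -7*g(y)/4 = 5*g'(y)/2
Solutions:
 g(y) = C1*exp(-7*y/10)


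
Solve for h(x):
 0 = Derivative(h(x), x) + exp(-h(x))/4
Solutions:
 h(x) = log(C1 - x/4)


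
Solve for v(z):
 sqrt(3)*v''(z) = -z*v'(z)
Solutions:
 v(z) = C1 + C2*erf(sqrt(2)*3^(3/4)*z/6)


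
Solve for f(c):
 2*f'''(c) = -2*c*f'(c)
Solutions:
 f(c) = C1 + Integral(C2*airyai(-c) + C3*airybi(-c), c)


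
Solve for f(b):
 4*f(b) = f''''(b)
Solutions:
 f(b) = C1*exp(-sqrt(2)*b) + C2*exp(sqrt(2)*b) + C3*sin(sqrt(2)*b) + C4*cos(sqrt(2)*b)


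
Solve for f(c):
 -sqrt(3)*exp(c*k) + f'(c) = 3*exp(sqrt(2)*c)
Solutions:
 f(c) = C1 + 3*sqrt(2)*exp(sqrt(2)*c)/2 + sqrt(3)*exp(c*k)/k


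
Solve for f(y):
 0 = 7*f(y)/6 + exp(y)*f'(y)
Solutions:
 f(y) = C1*exp(7*exp(-y)/6)


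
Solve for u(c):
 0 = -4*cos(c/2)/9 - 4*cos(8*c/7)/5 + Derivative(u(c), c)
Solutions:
 u(c) = C1 + 8*sin(c/2)/9 + 7*sin(8*c/7)/10


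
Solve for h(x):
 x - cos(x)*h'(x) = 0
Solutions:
 h(x) = C1 + Integral(x/cos(x), x)


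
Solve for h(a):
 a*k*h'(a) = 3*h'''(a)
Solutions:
 h(a) = C1 + Integral(C2*airyai(3^(2/3)*a*k^(1/3)/3) + C3*airybi(3^(2/3)*a*k^(1/3)/3), a)


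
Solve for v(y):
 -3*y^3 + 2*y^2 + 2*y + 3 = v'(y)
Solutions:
 v(y) = C1 - 3*y^4/4 + 2*y^3/3 + y^2 + 3*y


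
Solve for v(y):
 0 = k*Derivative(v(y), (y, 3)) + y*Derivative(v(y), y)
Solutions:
 v(y) = C1 + Integral(C2*airyai(y*(-1/k)^(1/3)) + C3*airybi(y*(-1/k)^(1/3)), y)


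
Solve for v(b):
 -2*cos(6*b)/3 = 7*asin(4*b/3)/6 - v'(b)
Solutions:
 v(b) = C1 + 7*b*asin(4*b/3)/6 + 7*sqrt(9 - 16*b^2)/24 + sin(6*b)/9


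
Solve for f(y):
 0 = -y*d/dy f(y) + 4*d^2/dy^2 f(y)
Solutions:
 f(y) = C1 + C2*erfi(sqrt(2)*y/4)


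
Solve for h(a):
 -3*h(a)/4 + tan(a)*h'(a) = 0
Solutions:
 h(a) = C1*sin(a)^(3/4)


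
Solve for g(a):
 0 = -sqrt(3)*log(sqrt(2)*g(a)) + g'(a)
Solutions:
 -2*sqrt(3)*Integral(1/(2*log(_y) + log(2)), (_y, g(a)))/3 = C1 - a


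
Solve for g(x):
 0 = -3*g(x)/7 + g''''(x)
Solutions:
 g(x) = C1*exp(-3^(1/4)*7^(3/4)*x/7) + C2*exp(3^(1/4)*7^(3/4)*x/7) + C3*sin(3^(1/4)*7^(3/4)*x/7) + C4*cos(3^(1/4)*7^(3/4)*x/7)


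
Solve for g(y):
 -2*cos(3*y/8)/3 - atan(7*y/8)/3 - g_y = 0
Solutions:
 g(y) = C1 - y*atan(7*y/8)/3 + 4*log(49*y^2 + 64)/21 - 16*sin(3*y/8)/9


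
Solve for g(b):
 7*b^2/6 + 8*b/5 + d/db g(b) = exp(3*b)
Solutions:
 g(b) = C1 - 7*b^3/18 - 4*b^2/5 + exp(3*b)/3


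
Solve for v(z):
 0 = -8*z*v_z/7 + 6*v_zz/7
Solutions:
 v(z) = C1 + C2*erfi(sqrt(6)*z/3)


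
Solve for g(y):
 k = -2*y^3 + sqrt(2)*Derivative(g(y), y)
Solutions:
 g(y) = C1 + sqrt(2)*k*y/2 + sqrt(2)*y^4/4


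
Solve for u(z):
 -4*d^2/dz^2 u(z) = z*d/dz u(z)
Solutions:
 u(z) = C1 + C2*erf(sqrt(2)*z/4)


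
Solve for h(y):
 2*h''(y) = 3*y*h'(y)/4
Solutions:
 h(y) = C1 + C2*erfi(sqrt(3)*y/4)


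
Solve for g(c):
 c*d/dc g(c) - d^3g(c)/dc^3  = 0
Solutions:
 g(c) = C1 + Integral(C2*airyai(c) + C3*airybi(c), c)


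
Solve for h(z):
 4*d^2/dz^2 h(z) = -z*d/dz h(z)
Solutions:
 h(z) = C1 + C2*erf(sqrt(2)*z/4)


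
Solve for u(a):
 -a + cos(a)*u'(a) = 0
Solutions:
 u(a) = C1 + Integral(a/cos(a), a)


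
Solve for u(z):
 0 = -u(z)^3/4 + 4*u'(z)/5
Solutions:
 u(z) = -2*sqrt(2)*sqrt(-1/(C1 + 5*z))
 u(z) = 2*sqrt(2)*sqrt(-1/(C1 + 5*z))


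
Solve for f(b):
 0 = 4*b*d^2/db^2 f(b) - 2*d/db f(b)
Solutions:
 f(b) = C1 + C2*b^(3/2)


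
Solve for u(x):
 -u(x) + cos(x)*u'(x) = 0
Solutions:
 u(x) = C1*sqrt(sin(x) + 1)/sqrt(sin(x) - 1)


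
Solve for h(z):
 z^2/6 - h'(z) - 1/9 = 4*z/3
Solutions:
 h(z) = C1 + z^3/18 - 2*z^2/3 - z/9


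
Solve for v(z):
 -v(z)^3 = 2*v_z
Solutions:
 v(z) = -sqrt(-1/(C1 - z))
 v(z) = sqrt(-1/(C1 - z))


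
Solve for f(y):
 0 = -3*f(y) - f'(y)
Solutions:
 f(y) = C1*exp(-3*y)


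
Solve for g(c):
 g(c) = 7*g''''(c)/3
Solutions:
 g(c) = C1*exp(-3^(1/4)*7^(3/4)*c/7) + C2*exp(3^(1/4)*7^(3/4)*c/7) + C3*sin(3^(1/4)*7^(3/4)*c/7) + C4*cos(3^(1/4)*7^(3/4)*c/7)


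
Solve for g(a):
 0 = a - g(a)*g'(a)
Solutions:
 g(a) = -sqrt(C1 + a^2)
 g(a) = sqrt(C1 + a^2)


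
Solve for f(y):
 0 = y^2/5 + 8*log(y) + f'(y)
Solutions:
 f(y) = C1 - y^3/15 - 8*y*log(y) + 8*y


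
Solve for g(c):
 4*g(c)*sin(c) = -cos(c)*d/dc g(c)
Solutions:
 g(c) = C1*cos(c)^4


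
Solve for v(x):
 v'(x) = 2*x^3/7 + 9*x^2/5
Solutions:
 v(x) = C1 + x^4/14 + 3*x^3/5


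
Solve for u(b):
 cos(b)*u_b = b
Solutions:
 u(b) = C1 + Integral(b/cos(b), b)


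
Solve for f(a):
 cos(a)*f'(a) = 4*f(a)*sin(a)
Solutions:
 f(a) = C1/cos(a)^4


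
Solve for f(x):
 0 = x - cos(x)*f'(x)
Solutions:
 f(x) = C1 + Integral(x/cos(x), x)


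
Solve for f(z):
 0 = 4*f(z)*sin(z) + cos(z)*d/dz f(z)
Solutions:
 f(z) = C1*cos(z)^4


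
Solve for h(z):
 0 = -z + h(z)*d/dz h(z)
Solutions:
 h(z) = -sqrt(C1 + z^2)
 h(z) = sqrt(C1 + z^2)


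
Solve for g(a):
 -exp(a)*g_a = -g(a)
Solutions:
 g(a) = C1*exp(-exp(-a))


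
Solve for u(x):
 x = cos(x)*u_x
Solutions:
 u(x) = C1 + Integral(x/cos(x), x)


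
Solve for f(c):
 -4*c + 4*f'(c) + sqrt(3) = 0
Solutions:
 f(c) = C1 + c^2/2 - sqrt(3)*c/4


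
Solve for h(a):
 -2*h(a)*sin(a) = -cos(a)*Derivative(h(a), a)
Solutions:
 h(a) = C1/cos(a)^2


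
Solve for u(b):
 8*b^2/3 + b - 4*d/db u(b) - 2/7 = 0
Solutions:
 u(b) = C1 + 2*b^3/9 + b^2/8 - b/14


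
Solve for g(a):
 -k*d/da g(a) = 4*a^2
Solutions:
 g(a) = C1 - 4*a^3/(3*k)


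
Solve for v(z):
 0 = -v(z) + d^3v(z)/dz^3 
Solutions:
 v(z) = C3*exp(z) + (C1*sin(sqrt(3)*z/2) + C2*cos(sqrt(3)*z/2))*exp(-z/2)


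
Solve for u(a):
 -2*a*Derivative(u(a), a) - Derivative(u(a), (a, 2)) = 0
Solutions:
 u(a) = C1 + C2*erf(a)


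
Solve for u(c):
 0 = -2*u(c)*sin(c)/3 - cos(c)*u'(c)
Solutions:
 u(c) = C1*cos(c)^(2/3)


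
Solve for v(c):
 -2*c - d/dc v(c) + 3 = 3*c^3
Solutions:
 v(c) = C1 - 3*c^4/4 - c^2 + 3*c


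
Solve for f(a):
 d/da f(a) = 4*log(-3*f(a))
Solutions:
 -Integral(1/(log(-_y) + log(3)), (_y, f(a)))/4 = C1 - a


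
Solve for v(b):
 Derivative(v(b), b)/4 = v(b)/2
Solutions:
 v(b) = C1*exp(2*b)


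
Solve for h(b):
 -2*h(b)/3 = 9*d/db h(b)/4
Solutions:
 h(b) = C1*exp(-8*b/27)


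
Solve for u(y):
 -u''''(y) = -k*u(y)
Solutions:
 u(y) = C1*exp(-k^(1/4)*y) + C2*exp(k^(1/4)*y) + C3*exp(-I*k^(1/4)*y) + C4*exp(I*k^(1/4)*y)


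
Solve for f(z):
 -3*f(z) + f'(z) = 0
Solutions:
 f(z) = C1*exp(3*z)


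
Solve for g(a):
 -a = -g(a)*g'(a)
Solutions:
 g(a) = -sqrt(C1 + a^2)
 g(a) = sqrt(C1 + a^2)


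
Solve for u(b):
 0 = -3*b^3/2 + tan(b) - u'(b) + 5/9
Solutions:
 u(b) = C1 - 3*b^4/8 + 5*b/9 - log(cos(b))


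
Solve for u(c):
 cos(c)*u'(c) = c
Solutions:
 u(c) = C1 + Integral(c/cos(c), c)


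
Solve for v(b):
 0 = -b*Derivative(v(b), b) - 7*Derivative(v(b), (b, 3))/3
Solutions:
 v(b) = C1 + Integral(C2*airyai(-3^(1/3)*7^(2/3)*b/7) + C3*airybi(-3^(1/3)*7^(2/3)*b/7), b)


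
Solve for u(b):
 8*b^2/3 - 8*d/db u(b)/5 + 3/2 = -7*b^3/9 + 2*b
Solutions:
 u(b) = C1 + 35*b^4/288 + 5*b^3/9 - 5*b^2/8 + 15*b/16


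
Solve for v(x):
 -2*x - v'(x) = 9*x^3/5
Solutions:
 v(x) = C1 - 9*x^4/20 - x^2


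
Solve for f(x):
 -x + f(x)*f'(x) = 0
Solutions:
 f(x) = -sqrt(C1 + x^2)
 f(x) = sqrt(C1 + x^2)


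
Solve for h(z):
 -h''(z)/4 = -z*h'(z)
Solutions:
 h(z) = C1 + C2*erfi(sqrt(2)*z)


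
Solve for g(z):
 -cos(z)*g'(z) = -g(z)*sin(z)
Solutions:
 g(z) = C1/cos(z)


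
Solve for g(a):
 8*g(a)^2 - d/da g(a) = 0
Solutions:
 g(a) = -1/(C1 + 8*a)


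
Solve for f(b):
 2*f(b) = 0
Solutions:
 f(b) = 0


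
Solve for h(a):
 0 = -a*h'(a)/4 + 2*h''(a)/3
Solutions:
 h(a) = C1 + C2*erfi(sqrt(3)*a/4)


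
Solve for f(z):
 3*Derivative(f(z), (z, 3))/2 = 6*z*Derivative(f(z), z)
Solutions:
 f(z) = C1 + Integral(C2*airyai(2^(2/3)*z) + C3*airybi(2^(2/3)*z), z)


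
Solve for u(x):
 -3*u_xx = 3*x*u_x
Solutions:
 u(x) = C1 + C2*erf(sqrt(2)*x/2)


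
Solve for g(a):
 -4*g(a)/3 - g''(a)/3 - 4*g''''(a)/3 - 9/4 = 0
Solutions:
 g(a) = (C1*sin(a*cos(atan(3*sqrt(7))/2)) + C2*cos(a*cos(atan(3*sqrt(7))/2)))*exp(-a*sin(atan(3*sqrt(7))/2)) + (C3*sin(a*cos(atan(3*sqrt(7))/2)) + C4*cos(a*cos(atan(3*sqrt(7))/2)))*exp(a*sin(atan(3*sqrt(7))/2)) - 27/16


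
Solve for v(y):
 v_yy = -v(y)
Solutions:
 v(y) = C1*sin(y) + C2*cos(y)


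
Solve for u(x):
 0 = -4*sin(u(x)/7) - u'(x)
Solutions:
 4*x + 7*log(cos(u(x)/7) - 1)/2 - 7*log(cos(u(x)/7) + 1)/2 = C1


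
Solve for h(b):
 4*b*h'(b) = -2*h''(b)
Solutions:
 h(b) = C1 + C2*erf(b)


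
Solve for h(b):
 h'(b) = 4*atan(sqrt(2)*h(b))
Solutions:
 Integral(1/atan(sqrt(2)*_y), (_y, h(b))) = C1 + 4*b


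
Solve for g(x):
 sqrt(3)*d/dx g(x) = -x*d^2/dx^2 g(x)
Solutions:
 g(x) = C1 + C2*x^(1 - sqrt(3))


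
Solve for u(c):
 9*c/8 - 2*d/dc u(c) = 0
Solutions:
 u(c) = C1 + 9*c^2/32


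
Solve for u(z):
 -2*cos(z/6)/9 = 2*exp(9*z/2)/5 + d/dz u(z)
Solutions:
 u(z) = C1 - 4*exp(9*z/2)/45 - 4*sin(z/6)/3


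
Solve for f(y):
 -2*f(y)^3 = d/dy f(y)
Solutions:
 f(y) = -sqrt(2)*sqrt(-1/(C1 - 2*y))/2
 f(y) = sqrt(2)*sqrt(-1/(C1 - 2*y))/2


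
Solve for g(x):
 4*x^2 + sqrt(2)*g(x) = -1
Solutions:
 g(x) = sqrt(2)*(-4*x^2 - 1)/2


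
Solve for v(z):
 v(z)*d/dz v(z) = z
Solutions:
 v(z) = -sqrt(C1 + z^2)
 v(z) = sqrt(C1 + z^2)


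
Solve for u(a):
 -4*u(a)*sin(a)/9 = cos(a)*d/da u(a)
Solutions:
 u(a) = C1*cos(a)^(4/9)


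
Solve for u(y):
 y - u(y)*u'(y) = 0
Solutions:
 u(y) = -sqrt(C1 + y^2)
 u(y) = sqrt(C1 + y^2)


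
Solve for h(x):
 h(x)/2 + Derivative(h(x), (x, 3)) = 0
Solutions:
 h(x) = C3*exp(-2^(2/3)*x/2) + (C1*sin(2^(2/3)*sqrt(3)*x/4) + C2*cos(2^(2/3)*sqrt(3)*x/4))*exp(2^(2/3)*x/4)


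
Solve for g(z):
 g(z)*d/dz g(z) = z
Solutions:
 g(z) = -sqrt(C1 + z^2)
 g(z) = sqrt(C1 + z^2)


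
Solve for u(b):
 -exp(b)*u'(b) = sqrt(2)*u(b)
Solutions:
 u(b) = C1*exp(sqrt(2)*exp(-b))


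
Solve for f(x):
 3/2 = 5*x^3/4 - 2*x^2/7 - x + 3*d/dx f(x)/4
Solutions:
 f(x) = C1 - 5*x^4/12 + 8*x^3/63 + 2*x^2/3 + 2*x


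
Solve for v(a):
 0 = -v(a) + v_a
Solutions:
 v(a) = C1*exp(a)


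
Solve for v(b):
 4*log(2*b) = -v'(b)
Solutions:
 v(b) = C1 - 4*b*log(b) - b*log(16) + 4*b


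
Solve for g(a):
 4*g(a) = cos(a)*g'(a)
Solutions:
 g(a) = C1*(sin(a)^2 + 2*sin(a) + 1)/(sin(a)^2 - 2*sin(a) + 1)


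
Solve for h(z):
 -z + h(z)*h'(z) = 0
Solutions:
 h(z) = -sqrt(C1 + z^2)
 h(z) = sqrt(C1 + z^2)


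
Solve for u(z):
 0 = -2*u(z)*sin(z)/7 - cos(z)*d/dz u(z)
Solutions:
 u(z) = C1*cos(z)^(2/7)


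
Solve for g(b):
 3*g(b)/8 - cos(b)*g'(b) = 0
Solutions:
 g(b) = C1*(sin(b) + 1)^(3/16)/(sin(b) - 1)^(3/16)


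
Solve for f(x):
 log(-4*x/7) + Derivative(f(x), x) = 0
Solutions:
 f(x) = C1 - x*log(-x) + x*(-2*log(2) + 1 + log(7))


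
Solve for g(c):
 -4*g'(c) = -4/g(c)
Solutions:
 g(c) = -sqrt(C1 + 2*c)
 g(c) = sqrt(C1 + 2*c)


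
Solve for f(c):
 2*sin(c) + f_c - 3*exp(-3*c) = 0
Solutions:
 f(c) = C1 + 2*cos(c) - exp(-3*c)


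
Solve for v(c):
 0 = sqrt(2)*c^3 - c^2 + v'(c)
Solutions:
 v(c) = C1 - sqrt(2)*c^4/4 + c^3/3


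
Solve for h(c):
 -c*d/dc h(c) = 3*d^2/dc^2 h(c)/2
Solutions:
 h(c) = C1 + C2*erf(sqrt(3)*c/3)


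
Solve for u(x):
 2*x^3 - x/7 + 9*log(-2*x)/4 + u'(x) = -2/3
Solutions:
 u(x) = C1 - x^4/2 + x^2/14 - 9*x*log(-x)/4 + x*(19 - 27*log(2))/12


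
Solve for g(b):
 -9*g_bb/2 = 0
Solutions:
 g(b) = C1 + C2*b


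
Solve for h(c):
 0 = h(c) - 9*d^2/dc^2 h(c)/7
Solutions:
 h(c) = C1*exp(-sqrt(7)*c/3) + C2*exp(sqrt(7)*c/3)


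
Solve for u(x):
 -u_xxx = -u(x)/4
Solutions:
 u(x) = C3*exp(2^(1/3)*x/2) + (C1*sin(2^(1/3)*sqrt(3)*x/4) + C2*cos(2^(1/3)*sqrt(3)*x/4))*exp(-2^(1/3)*x/4)


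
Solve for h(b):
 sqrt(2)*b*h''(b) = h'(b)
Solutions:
 h(b) = C1 + C2*b^(sqrt(2)/2 + 1)


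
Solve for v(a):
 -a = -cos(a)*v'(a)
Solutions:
 v(a) = C1 + Integral(a/cos(a), a)


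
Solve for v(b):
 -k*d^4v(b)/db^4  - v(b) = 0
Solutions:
 v(b) = C1*exp(-b*(-1/k)^(1/4)) + C2*exp(b*(-1/k)^(1/4)) + C3*exp(-I*b*(-1/k)^(1/4)) + C4*exp(I*b*(-1/k)^(1/4))


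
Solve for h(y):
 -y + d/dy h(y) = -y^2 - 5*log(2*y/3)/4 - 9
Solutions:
 h(y) = C1 - y^3/3 + y^2/2 - 5*y*log(y)/4 - 31*y/4 - 5*y*log(2)/4 + 5*y*log(3)/4


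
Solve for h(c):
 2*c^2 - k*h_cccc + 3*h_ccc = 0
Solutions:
 h(c) = C1 + C2*c + C3*c^2 + C4*exp(3*c/k) - c^5/90 - c^4*k/54 - 2*c^3*k^2/81


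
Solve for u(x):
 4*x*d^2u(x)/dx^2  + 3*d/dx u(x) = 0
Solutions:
 u(x) = C1 + C2*x^(1/4)


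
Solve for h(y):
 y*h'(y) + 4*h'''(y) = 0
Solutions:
 h(y) = C1 + Integral(C2*airyai(-2^(1/3)*y/2) + C3*airybi(-2^(1/3)*y/2), y)


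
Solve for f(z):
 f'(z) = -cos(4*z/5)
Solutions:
 f(z) = C1 - 5*sin(4*z/5)/4


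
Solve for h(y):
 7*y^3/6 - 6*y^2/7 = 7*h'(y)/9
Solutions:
 h(y) = C1 + 3*y^4/8 - 18*y^3/49


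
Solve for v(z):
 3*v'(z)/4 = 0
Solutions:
 v(z) = C1


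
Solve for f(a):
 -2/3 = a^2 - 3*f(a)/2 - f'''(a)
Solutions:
 f(a) = C3*exp(-2^(2/3)*3^(1/3)*a/2) + 2*a^2/3 + (C1*sin(2^(2/3)*3^(5/6)*a/4) + C2*cos(2^(2/3)*3^(5/6)*a/4))*exp(2^(2/3)*3^(1/3)*a/4) + 4/9


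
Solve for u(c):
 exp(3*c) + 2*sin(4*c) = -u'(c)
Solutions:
 u(c) = C1 - exp(3*c)/3 + cos(4*c)/2


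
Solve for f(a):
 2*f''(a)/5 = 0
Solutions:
 f(a) = C1 + C2*a


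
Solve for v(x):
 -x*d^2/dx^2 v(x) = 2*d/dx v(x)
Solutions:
 v(x) = C1 + C2/x


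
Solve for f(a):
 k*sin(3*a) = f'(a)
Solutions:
 f(a) = C1 - k*cos(3*a)/3


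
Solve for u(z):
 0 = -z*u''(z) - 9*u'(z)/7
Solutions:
 u(z) = C1 + C2/z^(2/7)


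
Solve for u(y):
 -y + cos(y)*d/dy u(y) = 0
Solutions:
 u(y) = C1 + Integral(y/cos(y), y)


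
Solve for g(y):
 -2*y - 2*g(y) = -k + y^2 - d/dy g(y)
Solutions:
 g(y) = C1*exp(2*y) + k/2 - y^2/2 - 3*y/2 - 3/4


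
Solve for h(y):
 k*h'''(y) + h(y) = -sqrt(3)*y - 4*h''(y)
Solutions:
 h(y) = C1*exp(-y*((sqrt(((27 + 128/k^2)^2 - 16384/k^4)/k^2)/2 + 27/(2*k) + 64/k^3)^(1/3) + 4/k + 16/(k^2*(sqrt(((27 + 128/k^2)^2 - 16384/k^4)/k^2)/2 + 27/(2*k) + 64/k^3)^(1/3)))/3) + C2*exp(y*((sqrt(((27 + 128/k^2)^2 - 16384/k^4)/k^2)/2 + 27/(2*k) + 64/k^3)^(1/3) - sqrt(3)*I*(sqrt(((27 + 128/k^2)^2 - 16384/k^4)/k^2)/2 + 27/(2*k) + 64/k^3)^(1/3) - 8/k - 64/(k^2*(-1 + sqrt(3)*I)*(sqrt(((27 + 128/k^2)^2 - 16384/k^4)/k^2)/2 + 27/(2*k) + 64/k^3)^(1/3)))/6) + C3*exp(y*((sqrt(((27 + 128/k^2)^2 - 16384/k^4)/k^2)/2 + 27/(2*k) + 64/k^3)^(1/3) + sqrt(3)*I*(sqrt(((27 + 128/k^2)^2 - 16384/k^4)/k^2)/2 + 27/(2*k) + 64/k^3)^(1/3) - 8/k + 64/(k^2*(1 + sqrt(3)*I)*(sqrt(((27 + 128/k^2)^2 - 16384/k^4)/k^2)/2 + 27/(2*k) + 64/k^3)^(1/3)))/6) - sqrt(3)*y


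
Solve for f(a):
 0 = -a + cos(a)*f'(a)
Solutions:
 f(a) = C1 + Integral(a/cos(a), a)


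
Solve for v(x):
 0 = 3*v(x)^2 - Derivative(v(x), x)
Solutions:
 v(x) = -1/(C1 + 3*x)


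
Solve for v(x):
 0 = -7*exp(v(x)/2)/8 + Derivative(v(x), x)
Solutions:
 v(x) = 2*log(-1/(C1 + 7*x)) + 8*log(2)


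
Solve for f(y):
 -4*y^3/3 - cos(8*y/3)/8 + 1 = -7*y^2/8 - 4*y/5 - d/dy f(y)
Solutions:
 f(y) = C1 + y^4/3 - 7*y^3/24 - 2*y^2/5 - y + 3*sin(8*y/3)/64


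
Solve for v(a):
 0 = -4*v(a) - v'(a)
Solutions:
 v(a) = C1*exp(-4*a)


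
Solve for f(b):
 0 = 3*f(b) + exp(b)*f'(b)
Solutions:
 f(b) = C1*exp(3*exp(-b))


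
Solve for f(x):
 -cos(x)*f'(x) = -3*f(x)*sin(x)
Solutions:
 f(x) = C1/cos(x)^3


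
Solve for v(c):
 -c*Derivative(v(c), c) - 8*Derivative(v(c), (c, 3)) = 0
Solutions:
 v(c) = C1 + Integral(C2*airyai(-c/2) + C3*airybi(-c/2), c)


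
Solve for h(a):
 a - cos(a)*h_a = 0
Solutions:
 h(a) = C1 + Integral(a/cos(a), a)


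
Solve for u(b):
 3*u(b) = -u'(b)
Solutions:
 u(b) = C1*exp(-3*b)


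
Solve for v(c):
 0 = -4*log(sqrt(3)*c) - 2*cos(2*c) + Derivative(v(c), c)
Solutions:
 v(c) = C1 + 4*c*log(c) - 4*c + 2*c*log(3) + sin(2*c)


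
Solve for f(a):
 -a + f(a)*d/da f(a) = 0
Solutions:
 f(a) = -sqrt(C1 + a^2)
 f(a) = sqrt(C1 + a^2)


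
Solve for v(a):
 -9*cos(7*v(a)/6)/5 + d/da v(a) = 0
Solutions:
 -9*a/5 - 3*log(sin(7*v(a)/6) - 1)/7 + 3*log(sin(7*v(a)/6) + 1)/7 = C1


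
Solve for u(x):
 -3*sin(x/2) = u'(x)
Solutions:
 u(x) = C1 + 6*cos(x/2)


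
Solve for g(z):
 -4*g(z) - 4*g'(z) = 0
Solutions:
 g(z) = C1*exp(-z)


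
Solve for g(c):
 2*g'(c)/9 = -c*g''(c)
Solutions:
 g(c) = C1 + C2*c^(7/9)


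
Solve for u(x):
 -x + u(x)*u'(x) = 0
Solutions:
 u(x) = -sqrt(C1 + x^2)
 u(x) = sqrt(C1 + x^2)


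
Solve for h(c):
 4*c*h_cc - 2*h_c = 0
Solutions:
 h(c) = C1 + C2*c^(3/2)


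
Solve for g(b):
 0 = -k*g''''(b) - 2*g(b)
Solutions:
 g(b) = C1*exp(-2^(1/4)*b*(-1/k)^(1/4)) + C2*exp(2^(1/4)*b*(-1/k)^(1/4)) + C3*exp(-2^(1/4)*I*b*(-1/k)^(1/4)) + C4*exp(2^(1/4)*I*b*(-1/k)^(1/4))


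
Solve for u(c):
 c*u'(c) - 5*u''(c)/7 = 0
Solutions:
 u(c) = C1 + C2*erfi(sqrt(70)*c/10)


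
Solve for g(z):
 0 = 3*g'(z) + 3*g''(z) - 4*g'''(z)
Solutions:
 g(z) = C1 + C2*exp(z*(3 - sqrt(57))/8) + C3*exp(z*(3 + sqrt(57))/8)


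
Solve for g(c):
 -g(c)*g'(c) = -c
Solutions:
 g(c) = -sqrt(C1 + c^2)
 g(c) = sqrt(C1 + c^2)


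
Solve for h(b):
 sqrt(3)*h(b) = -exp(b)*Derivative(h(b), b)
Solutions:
 h(b) = C1*exp(sqrt(3)*exp(-b))


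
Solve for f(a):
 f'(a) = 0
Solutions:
 f(a) = C1


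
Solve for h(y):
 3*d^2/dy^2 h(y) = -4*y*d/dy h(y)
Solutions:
 h(y) = C1 + C2*erf(sqrt(6)*y/3)


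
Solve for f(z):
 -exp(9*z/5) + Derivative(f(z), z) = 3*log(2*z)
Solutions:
 f(z) = C1 + 3*z*log(z) + 3*z*(-1 + log(2)) + 5*exp(9*z/5)/9


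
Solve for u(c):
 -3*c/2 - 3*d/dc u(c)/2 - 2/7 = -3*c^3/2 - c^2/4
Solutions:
 u(c) = C1 + c^4/4 + c^3/18 - c^2/2 - 4*c/21


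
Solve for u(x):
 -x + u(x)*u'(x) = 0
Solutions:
 u(x) = -sqrt(C1 + x^2)
 u(x) = sqrt(C1 + x^2)


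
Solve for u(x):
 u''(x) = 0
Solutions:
 u(x) = C1 + C2*x


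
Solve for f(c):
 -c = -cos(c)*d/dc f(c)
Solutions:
 f(c) = C1 + Integral(c/cos(c), c)


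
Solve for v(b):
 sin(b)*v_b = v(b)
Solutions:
 v(b) = C1*sqrt(cos(b) - 1)/sqrt(cos(b) + 1)


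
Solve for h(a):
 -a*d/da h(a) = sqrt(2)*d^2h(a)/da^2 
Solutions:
 h(a) = C1 + C2*erf(2^(1/4)*a/2)


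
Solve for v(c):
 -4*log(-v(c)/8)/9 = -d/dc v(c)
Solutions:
 -9*Integral(1/(log(-_y) - 3*log(2)), (_y, v(c)))/4 = C1 - c


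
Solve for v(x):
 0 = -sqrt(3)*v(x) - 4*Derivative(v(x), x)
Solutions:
 v(x) = C1*exp(-sqrt(3)*x/4)


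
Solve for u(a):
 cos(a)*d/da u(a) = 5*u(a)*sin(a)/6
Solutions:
 u(a) = C1/cos(a)^(5/6)


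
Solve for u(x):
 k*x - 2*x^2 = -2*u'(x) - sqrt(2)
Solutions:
 u(x) = C1 - k*x^2/4 + x^3/3 - sqrt(2)*x/2


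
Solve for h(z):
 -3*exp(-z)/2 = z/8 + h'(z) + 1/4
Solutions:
 h(z) = C1 - z^2/16 - z/4 + 3*exp(-z)/2


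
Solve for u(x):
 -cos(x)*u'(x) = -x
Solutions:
 u(x) = C1 + Integral(x/cos(x), x)


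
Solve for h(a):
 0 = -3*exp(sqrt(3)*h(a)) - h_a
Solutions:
 h(a) = sqrt(3)*(2*log(1/(C1 + 3*a)) - log(3))/6


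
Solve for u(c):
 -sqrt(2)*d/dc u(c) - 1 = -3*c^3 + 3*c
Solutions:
 u(c) = C1 + 3*sqrt(2)*c^4/8 - 3*sqrt(2)*c^2/4 - sqrt(2)*c/2


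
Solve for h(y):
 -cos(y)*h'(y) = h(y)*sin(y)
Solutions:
 h(y) = C1*cos(y)


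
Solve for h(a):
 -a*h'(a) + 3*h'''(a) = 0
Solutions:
 h(a) = C1 + Integral(C2*airyai(3^(2/3)*a/3) + C3*airybi(3^(2/3)*a/3), a)


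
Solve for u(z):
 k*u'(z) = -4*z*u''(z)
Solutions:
 u(z) = C1 + z^(1 - re(k)/4)*(C2*sin(log(z)*Abs(im(k))/4) + C3*cos(log(z)*im(k)/4))


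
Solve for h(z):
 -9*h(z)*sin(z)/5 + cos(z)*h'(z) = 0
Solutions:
 h(z) = C1/cos(z)^(9/5)


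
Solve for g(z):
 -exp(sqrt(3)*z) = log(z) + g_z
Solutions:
 g(z) = C1 - z*log(z) + z - sqrt(3)*exp(sqrt(3)*z)/3


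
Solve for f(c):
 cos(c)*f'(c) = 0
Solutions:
 f(c) = C1


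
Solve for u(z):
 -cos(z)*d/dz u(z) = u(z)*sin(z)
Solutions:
 u(z) = C1*cos(z)


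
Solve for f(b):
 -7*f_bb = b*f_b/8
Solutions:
 f(b) = C1 + C2*erf(sqrt(7)*b/28)


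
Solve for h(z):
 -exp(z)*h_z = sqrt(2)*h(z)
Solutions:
 h(z) = C1*exp(sqrt(2)*exp(-z))


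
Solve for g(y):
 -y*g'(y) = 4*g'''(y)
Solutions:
 g(y) = C1 + Integral(C2*airyai(-2^(1/3)*y/2) + C3*airybi(-2^(1/3)*y/2), y)


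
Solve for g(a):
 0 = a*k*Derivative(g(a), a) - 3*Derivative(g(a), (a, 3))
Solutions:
 g(a) = C1 + Integral(C2*airyai(3^(2/3)*a*k^(1/3)/3) + C3*airybi(3^(2/3)*a*k^(1/3)/3), a)


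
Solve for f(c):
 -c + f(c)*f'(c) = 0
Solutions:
 f(c) = -sqrt(C1 + c^2)
 f(c) = sqrt(C1 + c^2)


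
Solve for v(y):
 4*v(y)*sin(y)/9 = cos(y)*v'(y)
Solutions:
 v(y) = C1/cos(y)^(4/9)


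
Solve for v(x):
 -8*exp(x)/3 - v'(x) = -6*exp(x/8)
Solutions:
 v(x) = C1 + 48*exp(x/8) - 8*exp(x)/3


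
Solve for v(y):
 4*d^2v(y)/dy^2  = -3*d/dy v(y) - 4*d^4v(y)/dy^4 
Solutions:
 v(y) = C1 + C2*exp(-3^(1/3)*y*(-(27 + sqrt(921))^(1/3) + 4*3^(1/3)/(27 + sqrt(921))^(1/3))/12)*sin(3^(1/6)*y*((27 + sqrt(921))^(-1/3) + 3^(2/3)*(27 + sqrt(921))^(1/3)/12)) + C3*exp(-3^(1/3)*y*(-(27 + sqrt(921))^(1/3) + 4*3^(1/3)/(27 + sqrt(921))^(1/3))/12)*cos(3^(1/6)*y*((27 + sqrt(921))^(-1/3) + 3^(2/3)*(27 + sqrt(921))^(1/3)/12)) + C4*exp(3^(1/3)*y*(-(27 + sqrt(921))^(1/3) + 4*3^(1/3)/(27 + sqrt(921))^(1/3))/6)


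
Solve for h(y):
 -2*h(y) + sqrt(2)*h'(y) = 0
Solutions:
 h(y) = C1*exp(sqrt(2)*y)


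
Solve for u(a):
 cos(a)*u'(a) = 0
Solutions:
 u(a) = C1


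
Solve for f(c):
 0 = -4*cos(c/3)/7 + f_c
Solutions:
 f(c) = C1 + 12*sin(c/3)/7


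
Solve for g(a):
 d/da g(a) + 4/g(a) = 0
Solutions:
 g(a) = -sqrt(C1 - 8*a)
 g(a) = sqrt(C1 - 8*a)


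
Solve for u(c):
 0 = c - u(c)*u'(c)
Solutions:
 u(c) = -sqrt(C1 + c^2)
 u(c) = sqrt(C1 + c^2)


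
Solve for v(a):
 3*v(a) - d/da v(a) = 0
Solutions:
 v(a) = C1*exp(3*a)


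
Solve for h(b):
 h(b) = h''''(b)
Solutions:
 h(b) = C1*exp(-b) + C2*exp(b) + C3*sin(b) + C4*cos(b)


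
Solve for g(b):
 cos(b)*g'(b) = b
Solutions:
 g(b) = C1 + Integral(b/cos(b), b)


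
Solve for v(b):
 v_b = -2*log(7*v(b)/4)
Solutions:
 -Integral(1/(-log(_y) - log(7) + 2*log(2)), (_y, v(b)))/2 = C1 - b


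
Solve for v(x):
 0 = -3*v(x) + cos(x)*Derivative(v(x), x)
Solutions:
 v(x) = C1*(sin(x) + 1)^(3/2)/(sin(x) - 1)^(3/2)


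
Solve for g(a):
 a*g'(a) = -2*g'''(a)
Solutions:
 g(a) = C1 + Integral(C2*airyai(-2^(2/3)*a/2) + C3*airybi(-2^(2/3)*a/2), a)


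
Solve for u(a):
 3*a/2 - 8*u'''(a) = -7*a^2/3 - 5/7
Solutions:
 u(a) = C1 + C2*a + C3*a^2 + 7*a^5/1440 + a^4/128 + 5*a^3/336


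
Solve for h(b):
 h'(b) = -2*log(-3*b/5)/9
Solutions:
 h(b) = C1 - 2*b*log(-b)/9 + 2*b*(-log(3) + 1 + log(5))/9


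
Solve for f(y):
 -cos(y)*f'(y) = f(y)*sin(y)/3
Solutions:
 f(y) = C1*cos(y)^(1/3)


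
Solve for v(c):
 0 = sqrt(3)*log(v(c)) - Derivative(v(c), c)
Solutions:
 li(v(c)) = C1 + sqrt(3)*c


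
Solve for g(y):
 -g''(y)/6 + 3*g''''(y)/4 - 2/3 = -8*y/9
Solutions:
 g(y) = C1 + C2*y + C3*exp(-sqrt(2)*y/3) + C4*exp(sqrt(2)*y/3) + 8*y^3/9 - 2*y^2


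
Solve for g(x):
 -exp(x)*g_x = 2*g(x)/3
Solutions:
 g(x) = C1*exp(2*exp(-x)/3)


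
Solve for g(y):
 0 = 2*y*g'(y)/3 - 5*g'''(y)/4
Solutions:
 g(y) = C1 + Integral(C2*airyai(2*15^(2/3)*y/15) + C3*airybi(2*15^(2/3)*y/15), y)


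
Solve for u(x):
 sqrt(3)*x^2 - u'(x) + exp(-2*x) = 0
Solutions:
 u(x) = C1 + sqrt(3)*x^3/3 - exp(-2*x)/2


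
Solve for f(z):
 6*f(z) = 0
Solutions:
 f(z) = 0


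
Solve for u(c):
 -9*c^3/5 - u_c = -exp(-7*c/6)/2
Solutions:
 u(c) = C1 - 9*c^4/20 - 3*exp(-7*c/6)/7


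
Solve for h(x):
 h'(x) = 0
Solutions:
 h(x) = C1


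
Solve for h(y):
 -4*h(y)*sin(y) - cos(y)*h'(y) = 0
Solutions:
 h(y) = C1*cos(y)^4


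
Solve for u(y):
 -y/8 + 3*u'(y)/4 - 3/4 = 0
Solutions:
 u(y) = C1 + y^2/12 + y


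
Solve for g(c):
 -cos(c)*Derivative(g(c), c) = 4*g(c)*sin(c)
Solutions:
 g(c) = C1*cos(c)^4


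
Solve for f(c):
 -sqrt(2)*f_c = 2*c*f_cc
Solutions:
 f(c) = C1 + C2*c^(1 - sqrt(2)/2)


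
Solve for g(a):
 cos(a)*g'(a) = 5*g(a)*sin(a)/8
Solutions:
 g(a) = C1/cos(a)^(5/8)


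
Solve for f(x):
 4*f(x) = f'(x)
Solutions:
 f(x) = C1*exp(4*x)


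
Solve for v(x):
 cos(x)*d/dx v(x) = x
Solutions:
 v(x) = C1 + Integral(x/cos(x), x)


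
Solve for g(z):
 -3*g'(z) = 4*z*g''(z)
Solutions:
 g(z) = C1 + C2*z^(1/4)


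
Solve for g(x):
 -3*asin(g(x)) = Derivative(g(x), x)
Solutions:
 Integral(1/asin(_y), (_y, g(x))) = C1 - 3*x


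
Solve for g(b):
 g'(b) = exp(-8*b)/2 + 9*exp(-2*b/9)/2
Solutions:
 g(b) = C1 - exp(-8*b)/16 - 81*exp(-2*b/9)/4


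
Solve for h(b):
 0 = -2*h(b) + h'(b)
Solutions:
 h(b) = C1*exp(2*b)


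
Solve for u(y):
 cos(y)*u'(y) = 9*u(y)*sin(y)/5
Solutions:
 u(y) = C1/cos(y)^(9/5)


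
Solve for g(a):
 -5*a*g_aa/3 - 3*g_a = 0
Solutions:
 g(a) = C1 + C2/a^(4/5)


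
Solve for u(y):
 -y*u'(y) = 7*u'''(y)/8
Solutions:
 u(y) = C1 + Integral(C2*airyai(-2*7^(2/3)*y/7) + C3*airybi(-2*7^(2/3)*y/7), y)


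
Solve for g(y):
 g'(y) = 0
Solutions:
 g(y) = C1


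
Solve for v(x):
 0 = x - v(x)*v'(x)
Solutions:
 v(x) = -sqrt(C1 + x^2)
 v(x) = sqrt(C1 + x^2)


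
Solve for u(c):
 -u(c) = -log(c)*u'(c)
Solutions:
 u(c) = C1*exp(li(c))


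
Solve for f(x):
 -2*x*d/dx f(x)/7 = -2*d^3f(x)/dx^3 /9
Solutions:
 f(x) = C1 + Integral(C2*airyai(21^(2/3)*x/7) + C3*airybi(21^(2/3)*x/7), x)


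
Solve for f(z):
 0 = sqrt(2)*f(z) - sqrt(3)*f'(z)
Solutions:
 f(z) = C1*exp(sqrt(6)*z/3)


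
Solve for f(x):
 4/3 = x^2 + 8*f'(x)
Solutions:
 f(x) = C1 - x^3/24 + x/6


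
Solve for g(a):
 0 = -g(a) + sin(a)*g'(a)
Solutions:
 g(a) = C1*sqrt(cos(a) - 1)/sqrt(cos(a) + 1)


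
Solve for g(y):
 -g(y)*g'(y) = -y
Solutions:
 g(y) = -sqrt(C1 + y^2)
 g(y) = sqrt(C1 + y^2)


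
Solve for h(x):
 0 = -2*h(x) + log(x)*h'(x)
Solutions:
 h(x) = C1*exp(2*li(x))


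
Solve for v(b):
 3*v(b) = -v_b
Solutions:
 v(b) = C1*exp(-3*b)


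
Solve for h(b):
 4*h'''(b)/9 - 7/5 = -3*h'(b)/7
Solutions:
 h(b) = C1 + C2*sin(3*sqrt(21)*b/14) + C3*cos(3*sqrt(21)*b/14) + 49*b/15


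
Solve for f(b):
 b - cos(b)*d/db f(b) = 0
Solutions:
 f(b) = C1 + Integral(b/cos(b), b)


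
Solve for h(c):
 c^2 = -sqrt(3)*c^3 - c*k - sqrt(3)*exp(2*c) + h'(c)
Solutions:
 h(c) = C1 + sqrt(3)*c^4/4 + c^3/3 + c^2*k/2 + sqrt(3)*exp(2*c)/2


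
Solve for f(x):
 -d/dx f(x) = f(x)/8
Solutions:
 f(x) = C1*exp(-x/8)


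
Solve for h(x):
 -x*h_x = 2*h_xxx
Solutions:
 h(x) = C1 + Integral(C2*airyai(-2^(2/3)*x/2) + C3*airybi(-2^(2/3)*x/2), x)


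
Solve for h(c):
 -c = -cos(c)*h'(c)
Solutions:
 h(c) = C1 + Integral(c/cos(c), c)


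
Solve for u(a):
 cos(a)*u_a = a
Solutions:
 u(a) = C1 + Integral(a/cos(a), a)


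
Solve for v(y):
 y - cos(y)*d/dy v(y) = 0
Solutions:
 v(y) = C1 + Integral(y/cos(y), y)


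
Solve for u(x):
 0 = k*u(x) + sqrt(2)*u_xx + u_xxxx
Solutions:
 u(x) = C1*exp(-2^(3/4)*x*sqrt(-sqrt(1 - 2*k) - 1)/2) + C2*exp(2^(3/4)*x*sqrt(-sqrt(1 - 2*k) - 1)/2) + C3*exp(-2^(3/4)*x*sqrt(sqrt(1 - 2*k) - 1)/2) + C4*exp(2^(3/4)*x*sqrt(sqrt(1 - 2*k) - 1)/2)


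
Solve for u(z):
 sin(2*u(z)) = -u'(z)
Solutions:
 u(z) = pi - acos((-C1 - exp(4*z))/(C1 - exp(4*z)))/2
 u(z) = acos((-C1 - exp(4*z))/(C1 - exp(4*z)))/2


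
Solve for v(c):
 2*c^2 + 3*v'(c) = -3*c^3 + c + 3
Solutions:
 v(c) = C1 - c^4/4 - 2*c^3/9 + c^2/6 + c


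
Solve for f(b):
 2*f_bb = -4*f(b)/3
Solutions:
 f(b) = C1*sin(sqrt(6)*b/3) + C2*cos(sqrt(6)*b/3)


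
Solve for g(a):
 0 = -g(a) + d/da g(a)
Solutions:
 g(a) = C1*exp(a)


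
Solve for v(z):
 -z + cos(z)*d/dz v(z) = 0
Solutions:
 v(z) = C1 + Integral(z/cos(z), z)


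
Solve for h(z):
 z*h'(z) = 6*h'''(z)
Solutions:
 h(z) = C1 + Integral(C2*airyai(6^(2/3)*z/6) + C3*airybi(6^(2/3)*z/6), z)


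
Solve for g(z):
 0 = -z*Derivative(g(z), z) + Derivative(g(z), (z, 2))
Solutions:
 g(z) = C1 + C2*erfi(sqrt(2)*z/2)


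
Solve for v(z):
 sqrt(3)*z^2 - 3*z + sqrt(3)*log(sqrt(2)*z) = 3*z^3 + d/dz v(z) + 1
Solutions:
 v(z) = C1 - 3*z^4/4 + sqrt(3)*z^3/3 - 3*z^2/2 + sqrt(3)*z*log(z) - sqrt(3)*z - z + sqrt(3)*z*log(2)/2


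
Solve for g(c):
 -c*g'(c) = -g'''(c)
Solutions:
 g(c) = C1 + Integral(C2*airyai(c) + C3*airybi(c), c)


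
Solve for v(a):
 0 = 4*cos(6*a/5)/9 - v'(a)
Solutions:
 v(a) = C1 + 10*sin(6*a/5)/27


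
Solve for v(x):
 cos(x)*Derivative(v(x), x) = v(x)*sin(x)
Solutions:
 v(x) = C1/cos(x)


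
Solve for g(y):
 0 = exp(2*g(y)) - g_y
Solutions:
 g(y) = log(-sqrt(-1/(C1 + y))) - log(2)/2
 g(y) = log(-1/(C1 + y))/2 - log(2)/2


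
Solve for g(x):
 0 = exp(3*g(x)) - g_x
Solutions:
 g(x) = log(-1/(C1 + 3*x))/3
 g(x) = log((-1/(C1 + x))^(1/3)*(-3^(2/3) - 3*3^(1/6)*I)/6)
 g(x) = log((-1/(C1 + x))^(1/3)*(-3^(2/3) + 3*3^(1/6)*I)/6)


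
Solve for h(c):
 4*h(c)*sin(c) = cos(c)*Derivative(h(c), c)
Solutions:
 h(c) = C1/cos(c)^4


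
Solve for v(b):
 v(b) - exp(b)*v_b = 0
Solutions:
 v(b) = C1*exp(-exp(-b))


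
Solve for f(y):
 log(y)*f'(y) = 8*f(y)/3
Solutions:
 f(y) = C1*exp(8*li(y)/3)


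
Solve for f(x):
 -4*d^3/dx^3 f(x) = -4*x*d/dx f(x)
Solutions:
 f(x) = C1 + Integral(C2*airyai(x) + C3*airybi(x), x)


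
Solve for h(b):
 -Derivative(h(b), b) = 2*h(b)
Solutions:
 h(b) = C1*exp(-2*b)


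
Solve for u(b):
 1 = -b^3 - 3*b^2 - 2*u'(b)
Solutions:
 u(b) = C1 - b^4/8 - b^3/2 - b/2


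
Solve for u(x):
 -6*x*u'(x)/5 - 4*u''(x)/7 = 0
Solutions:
 u(x) = C1 + C2*erf(sqrt(105)*x/10)


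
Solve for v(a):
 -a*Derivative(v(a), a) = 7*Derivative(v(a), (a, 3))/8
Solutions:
 v(a) = C1 + Integral(C2*airyai(-2*7^(2/3)*a/7) + C3*airybi(-2*7^(2/3)*a/7), a)


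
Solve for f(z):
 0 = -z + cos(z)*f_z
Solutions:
 f(z) = C1 + Integral(z/cos(z), z)


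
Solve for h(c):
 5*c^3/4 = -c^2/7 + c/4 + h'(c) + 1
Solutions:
 h(c) = C1 + 5*c^4/16 + c^3/21 - c^2/8 - c


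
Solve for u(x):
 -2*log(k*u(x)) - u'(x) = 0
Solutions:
 li(k*u(x))/k = C1 - 2*x


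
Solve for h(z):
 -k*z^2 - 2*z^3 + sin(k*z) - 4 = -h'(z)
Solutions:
 h(z) = C1 + k*z^3/3 + z^4/2 + 4*z + cos(k*z)/k


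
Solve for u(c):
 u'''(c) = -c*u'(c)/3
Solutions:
 u(c) = C1 + Integral(C2*airyai(-3^(2/3)*c/3) + C3*airybi(-3^(2/3)*c/3), c)


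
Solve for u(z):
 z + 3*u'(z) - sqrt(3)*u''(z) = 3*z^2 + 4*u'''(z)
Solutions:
 u(z) = C1 + C2*exp(z*(-sqrt(3) + sqrt(51))/8) + C3*exp(-z*(sqrt(3) + sqrt(51))/8) + z^3/3 - z^2/6 + sqrt(3)*z^2/3 - sqrt(3)*z/9 + 10*z/3


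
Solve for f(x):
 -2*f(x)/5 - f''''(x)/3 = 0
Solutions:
 f(x) = (C1*sin(10^(3/4)*3^(1/4)*x/10) + C2*cos(10^(3/4)*3^(1/4)*x/10))*exp(-10^(3/4)*3^(1/4)*x/10) + (C3*sin(10^(3/4)*3^(1/4)*x/10) + C4*cos(10^(3/4)*3^(1/4)*x/10))*exp(10^(3/4)*3^(1/4)*x/10)


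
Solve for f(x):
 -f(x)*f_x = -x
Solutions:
 f(x) = -sqrt(C1 + x^2)
 f(x) = sqrt(C1 + x^2)


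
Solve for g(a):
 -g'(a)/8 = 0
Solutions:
 g(a) = C1


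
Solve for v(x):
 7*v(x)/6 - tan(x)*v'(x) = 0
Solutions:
 v(x) = C1*sin(x)^(7/6)


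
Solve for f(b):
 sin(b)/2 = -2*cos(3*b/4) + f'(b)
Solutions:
 f(b) = C1 + 8*sin(3*b/4)/3 - cos(b)/2


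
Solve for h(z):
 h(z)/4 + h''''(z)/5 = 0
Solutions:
 h(z) = (C1*sin(5^(1/4)*z/2) + C2*cos(5^(1/4)*z/2))*exp(-5^(1/4)*z/2) + (C3*sin(5^(1/4)*z/2) + C4*cos(5^(1/4)*z/2))*exp(5^(1/4)*z/2)


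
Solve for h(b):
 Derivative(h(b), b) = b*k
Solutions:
 h(b) = C1 + b^2*k/2


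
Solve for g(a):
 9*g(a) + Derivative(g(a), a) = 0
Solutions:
 g(a) = C1*exp(-9*a)


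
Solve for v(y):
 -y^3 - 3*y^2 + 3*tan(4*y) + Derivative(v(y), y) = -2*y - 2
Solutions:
 v(y) = C1 + y^4/4 + y^3 - y^2 - 2*y + 3*log(cos(4*y))/4


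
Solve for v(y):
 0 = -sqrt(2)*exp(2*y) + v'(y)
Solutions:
 v(y) = C1 + sqrt(2)*exp(2*y)/2


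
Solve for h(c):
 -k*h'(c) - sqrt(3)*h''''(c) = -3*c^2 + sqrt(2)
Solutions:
 h(c) = C1 + C2*exp(3^(5/6)*c*(-k)^(1/3)/3) + C3*exp(c*(-k)^(1/3)*(-3^(5/6) + 3*3^(1/3)*I)/6) + C4*exp(-c*(-k)^(1/3)*(3^(5/6) + 3*3^(1/3)*I)/6) + c^3/k - sqrt(2)*c/k


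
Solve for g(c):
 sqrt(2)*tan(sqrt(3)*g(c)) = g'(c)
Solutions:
 g(c) = sqrt(3)*(pi - asin(C1*exp(sqrt(6)*c)))/3
 g(c) = sqrt(3)*asin(C1*exp(sqrt(6)*c))/3


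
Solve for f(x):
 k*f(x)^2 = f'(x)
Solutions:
 f(x) = -1/(C1 + k*x)


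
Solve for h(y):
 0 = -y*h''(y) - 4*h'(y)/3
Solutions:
 h(y) = C1 + C2/y^(1/3)


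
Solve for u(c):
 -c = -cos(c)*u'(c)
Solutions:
 u(c) = C1 + Integral(c/cos(c), c)


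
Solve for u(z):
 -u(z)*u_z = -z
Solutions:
 u(z) = -sqrt(C1 + z^2)
 u(z) = sqrt(C1 + z^2)


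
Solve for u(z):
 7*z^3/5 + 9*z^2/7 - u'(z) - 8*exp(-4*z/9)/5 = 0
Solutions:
 u(z) = C1 + 7*z^4/20 + 3*z^3/7 + 18*exp(-4*z/9)/5


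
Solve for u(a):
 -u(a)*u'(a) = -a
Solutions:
 u(a) = -sqrt(C1 + a^2)
 u(a) = sqrt(C1 + a^2)


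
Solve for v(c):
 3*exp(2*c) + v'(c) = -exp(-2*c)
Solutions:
 v(c) = C1 - 3*exp(2*c)/2 + exp(-2*c)/2


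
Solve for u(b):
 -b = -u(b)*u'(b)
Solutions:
 u(b) = -sqrt(C1 + b^2)
 u(b) = sqrt(C1 + b^2)


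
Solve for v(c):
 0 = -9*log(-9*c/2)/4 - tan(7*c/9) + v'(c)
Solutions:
 v(c) = C1 + 9*c*log(-c)/4 - 9*c/4 - 9*c*log(2)/4 + 9*c*log(3)/2 - 9*log(cos(7*c/9))/7


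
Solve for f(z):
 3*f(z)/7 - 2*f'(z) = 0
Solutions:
 f(z) = C1*exp(3*z/14)


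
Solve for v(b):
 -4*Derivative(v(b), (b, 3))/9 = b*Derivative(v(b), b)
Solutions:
 v(b) = C1 + Integral(C2*airyai(-2^(1/3)*3^(2/3)*b/2) + C3*airybi(-2^(1/3)*3^(2/3)*b/2), b)


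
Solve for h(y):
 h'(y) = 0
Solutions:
 h(y) = C1


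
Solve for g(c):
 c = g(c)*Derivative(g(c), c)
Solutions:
 g(c) = -sqrt(C1 + c^2)
 g(c) = sqrt(C1 + c^2)


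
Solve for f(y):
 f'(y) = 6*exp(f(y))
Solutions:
 f(y) = log(-1/(C1 + 6*y))


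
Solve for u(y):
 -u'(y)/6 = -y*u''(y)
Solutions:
 u(y) = C1 + C2*y^(7/6)


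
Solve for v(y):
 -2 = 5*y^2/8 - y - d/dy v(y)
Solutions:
 v(y) = C1 + 5*y^3/24 - y^2/2 + 2*y


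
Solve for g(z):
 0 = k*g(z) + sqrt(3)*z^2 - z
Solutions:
 g(z) = z*(-sqrt(3)*z + 1)/k


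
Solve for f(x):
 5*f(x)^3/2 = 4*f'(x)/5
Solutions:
 f(x) = -2*sqrt(-1/(C1 + 25*x))
 f(x) = 2*sqrt(-1/(C1 + 25*x))


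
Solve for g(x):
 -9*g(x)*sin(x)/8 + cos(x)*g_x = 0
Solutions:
 g(x) = C1/cos(x)^(9/8)


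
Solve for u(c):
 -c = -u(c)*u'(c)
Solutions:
 u(c) = -sqrt(C1 + c^2)
 u(c) = sqrt(C1 + c^2)


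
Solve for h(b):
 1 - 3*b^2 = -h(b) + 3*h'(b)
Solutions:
 h(b) = C1*exp(b/3) + 3*b^2 + 18*b + 53


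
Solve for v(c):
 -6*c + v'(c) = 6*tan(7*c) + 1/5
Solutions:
 v(c) = C1 + 3*c^2 + c/5 - 6*log(cos(7*c))/7


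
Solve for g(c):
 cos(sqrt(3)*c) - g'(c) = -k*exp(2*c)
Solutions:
 g(c) = C1 + k*exp(2*c)/2 + sqrt(3)*sin(sqrt(3)*c)/3


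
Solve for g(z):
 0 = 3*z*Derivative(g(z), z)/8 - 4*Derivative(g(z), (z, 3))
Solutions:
 g(z) = C1 + Integral(C2*airyai(6^(1/3)*z/4) + C3*airybi(6^(1/3)*z/4), z)


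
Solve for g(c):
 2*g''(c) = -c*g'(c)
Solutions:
 g(c) = C1 + C2*erf(c/2)


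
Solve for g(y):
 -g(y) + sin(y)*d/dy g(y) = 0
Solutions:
 g(y) = C1*sqrt(cos(y) - 1)/sqrt(cos(y) + 1)


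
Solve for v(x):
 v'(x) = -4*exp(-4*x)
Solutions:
 v(x) = C1 + exp(-4*x)


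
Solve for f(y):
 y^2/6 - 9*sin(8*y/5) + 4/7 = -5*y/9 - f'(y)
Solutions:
 f(y) = C1 - y^3/18 - 5*y^2/18 - 4*y/7 - 45*cos(8*y/5)/8


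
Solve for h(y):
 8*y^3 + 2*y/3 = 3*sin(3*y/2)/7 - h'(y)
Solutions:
 h(y) = C1 - 2*y^4 - y^2/3 - 2*cos(3*y/2)/7


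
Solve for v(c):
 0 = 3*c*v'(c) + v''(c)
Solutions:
 v(c) = C1 + C2*erf(sqrt(6)*c/2)


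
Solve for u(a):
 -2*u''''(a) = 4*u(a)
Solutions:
 u(a) = (C1*sin(2^(3/4)*a/2) + C2*cos(2^(3/4)*a/2))*exp(-2^(3/4)*a/2) + (C3*sin(2^(3/4)*a/2) + C4*cos(2^(3/4)*a/2))*exp(2^(3/4)*a/2)


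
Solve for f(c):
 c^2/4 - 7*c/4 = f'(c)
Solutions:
 f(c) = C1 + c^3/12 - 7*c^2/8


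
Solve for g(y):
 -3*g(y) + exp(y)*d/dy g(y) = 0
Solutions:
 g(y) = C1*exp(-3*exp(-y))


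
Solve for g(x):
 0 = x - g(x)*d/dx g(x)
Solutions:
 g(x) = -sqrt(C1 + x^2)
 g(x) = sqrt(C1 + x^2)


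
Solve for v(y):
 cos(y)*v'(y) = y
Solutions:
 v(y) = C1 + Integral(y/cos(y), y)


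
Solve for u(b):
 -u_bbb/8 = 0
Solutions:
 u(b) = C1 + C2*b + C3*b^2


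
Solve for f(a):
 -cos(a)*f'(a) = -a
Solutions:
 f(a) = C1 + Integral(a/cos(a), a)


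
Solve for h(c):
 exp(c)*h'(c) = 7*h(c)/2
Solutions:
 h(c) = C1*exp(-7*exp(-c)/2)


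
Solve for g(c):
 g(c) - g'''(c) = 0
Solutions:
 g(c) = C3*exp(c) + (C1*sin(sqrt(3)*c/2) + C2*cos(sqrt(3)*c/2))*exp(-c/2)


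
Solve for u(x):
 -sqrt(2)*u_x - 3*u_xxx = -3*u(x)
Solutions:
 u(x) = C1*exp(-x*(-2*2^(5/6)/(27 + sqrt(8*sqrt(2) + 729))^(1/3) + 2^(2/3)*(27 + sqrt(8*sqrt(2) + 729))^(1/3))/12)*sin(sqrt(3)*x*(2*2^(5/6)/(27 + sqrt(8*sqrt(2) + 729))^(1/3) + 2^(2/3)*(27 + sqrt(8*sqrt(2) + 729))^(1/3))/12) + C2*exp(-x*(-2*2^(5/6)/(27 + sqrt(8*sqrt(2) + 729))^(1/3) + 2^(2/3)*(27 + sqrt(8*sqrt(2) + 729))^(1/3))/12)*cos(sqrt(3)*x*(2*2^(5/6)/(27 + sqrt(8*sqrt(2) + 729))^(1/3) + 2^(2/3)*(27 + sqrt(8*sqrt(2) + 729))^(1/3))/12) + C3*exp(x*(-2*2^(5/6)/(27 + sqrt(8*sqrt(2) + 729))^(1/3) + 2^(2/3)*(27 + sqrt(8*sqrt(2) + 729))^(1/3))/6)


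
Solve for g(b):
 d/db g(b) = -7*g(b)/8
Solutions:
 g(b) = C1*exp(-7*b/8)


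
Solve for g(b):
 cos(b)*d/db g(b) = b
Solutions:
 g(b) = C1 + Integral(b/cos(b), b)


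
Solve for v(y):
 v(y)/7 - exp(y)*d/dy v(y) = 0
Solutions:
 v(y) = C1*exp(-exp(-y)/7)


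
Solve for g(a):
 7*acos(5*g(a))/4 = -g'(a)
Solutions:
 Integral(1/acos(5*_y), (_y, g(a))) = C1 - 7*a/4
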